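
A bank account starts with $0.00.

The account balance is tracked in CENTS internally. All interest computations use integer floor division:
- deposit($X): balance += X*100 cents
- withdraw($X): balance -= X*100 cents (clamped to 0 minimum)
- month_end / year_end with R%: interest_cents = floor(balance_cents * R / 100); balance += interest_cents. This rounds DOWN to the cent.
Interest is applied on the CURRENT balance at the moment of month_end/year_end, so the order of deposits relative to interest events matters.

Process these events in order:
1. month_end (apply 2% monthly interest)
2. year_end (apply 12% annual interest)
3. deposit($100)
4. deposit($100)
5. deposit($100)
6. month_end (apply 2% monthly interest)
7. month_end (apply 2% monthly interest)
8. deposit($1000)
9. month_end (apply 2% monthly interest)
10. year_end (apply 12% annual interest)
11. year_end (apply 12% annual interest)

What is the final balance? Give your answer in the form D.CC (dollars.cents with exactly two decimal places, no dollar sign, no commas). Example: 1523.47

After 1 (month_end (apply 2% monthly interest)): balance=$0.00 total_interest=$0.00
After 2 (year_end (apply 12% annual interest)): balance=$0.00 total_interest=$0.00
After 3 (deposit($100)): balance=$100.00 total_interest=$0.00
After 4 (deposit($100)): balance=$200.00 total_interest=$0.00
After 5 (deposit($100)): balance=$300.00 total_interest=$0.00
After 6 (month_end (apply 2% monthly interest)): balance=$306.00 total_interest=$6.00
After 7 (month_end (apply 2% monthly interest)): balance=$312.12 total_interest=$12.12
After 8 (deposit($1000)): balance=$1312.12 total_interest=$12.12
After 9 (month_end (apply 2% monthly interest)): balance=$1338.36 total_interest=$38.36
After 10 (year_end (apply 12% annual interest)): balance=$1498.96 total_interest=$198.96
After 11 (year_end (apply 12% annual interest)): balance=$1678.83 total_interest=$378.83

Answer: 1678.83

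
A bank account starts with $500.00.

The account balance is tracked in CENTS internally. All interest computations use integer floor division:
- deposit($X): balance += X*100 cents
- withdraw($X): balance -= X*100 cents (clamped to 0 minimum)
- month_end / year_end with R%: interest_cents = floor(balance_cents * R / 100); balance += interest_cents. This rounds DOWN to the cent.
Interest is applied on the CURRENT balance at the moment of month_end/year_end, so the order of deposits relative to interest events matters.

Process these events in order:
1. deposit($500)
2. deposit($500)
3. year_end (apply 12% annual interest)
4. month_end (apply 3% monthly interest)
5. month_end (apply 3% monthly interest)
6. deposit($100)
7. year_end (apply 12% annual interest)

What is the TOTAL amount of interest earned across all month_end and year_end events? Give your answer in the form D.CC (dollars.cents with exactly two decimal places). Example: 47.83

Answer: 508.18

Derivation:
After 1 (deposit($500)): balance=$1000.00 total_interest=$0.00
After 2 (deposit($500)): balance=$1500.00 total_interest=$0.00
After 3 (year_end (apply 12% annual interest)): balance=$1680.00 total_interest=$180.00
After 4 (month_end (apply 3% monthly interest)): balance=$1730.40 total_interest=$230.40
After 5 (month_end (apply 3% monthly interest)): balance=$1782.31 total_interest=$282.31
After 6 (deposit($100)): balance=$1882.31 total_interest=$282.31
After 7 (year_end (apply 12% annual interest)): balance=$2108.18 total_interest=$508.18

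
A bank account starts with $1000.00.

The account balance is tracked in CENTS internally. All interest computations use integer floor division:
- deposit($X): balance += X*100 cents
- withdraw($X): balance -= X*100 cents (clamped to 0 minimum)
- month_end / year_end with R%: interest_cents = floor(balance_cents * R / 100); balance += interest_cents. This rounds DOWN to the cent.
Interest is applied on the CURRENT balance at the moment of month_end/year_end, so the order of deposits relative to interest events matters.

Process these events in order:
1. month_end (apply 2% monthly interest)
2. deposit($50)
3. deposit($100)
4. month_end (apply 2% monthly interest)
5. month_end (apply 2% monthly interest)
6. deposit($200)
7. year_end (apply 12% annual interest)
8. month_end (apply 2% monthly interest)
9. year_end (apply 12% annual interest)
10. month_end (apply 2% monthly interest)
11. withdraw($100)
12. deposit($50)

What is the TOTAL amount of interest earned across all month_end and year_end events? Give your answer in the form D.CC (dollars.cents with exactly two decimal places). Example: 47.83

After 1 (month_end (apply 2% monthly interest)): balance=$1020.00 total_interest=$20.00
After 2 (deposit($50)): balance=$1070.00 total_interest=$20.00
After 3 (deposit($100)): balance=$1170.00 total_interest=$20.00
After 4 (month_end (apply 2% monthly interest)): balance=$1193.40 total_interest=$43.40
After 5 (month_end (apply 2% monthly interest)): balance=$1217.26 total_interest=$67.26
After 6 (deposit($200)): balance=$1417.26 total_interest=$67.26
After 7 (year_end (apply 12% annual interest)): balance=$1587.33 total_interest=$237.33
After 8 (month_end (apply 2% monthly interest)): balance=$1619.07 total_interest=$269.07
After 9 (year_end (apply 12% annual interest)): balance=$1813.35 total_interest=$463.35
After 10 (month_end (apply 2% monthly interest)): balance=$1849.61 total_interest=$499.61
After 11 (withdraw($100)): balance=$1749.61 total_interest=$499.61
After 12 (deposit($50)): balance=$1799.61 total_interest=$499.61

Answer: 499.61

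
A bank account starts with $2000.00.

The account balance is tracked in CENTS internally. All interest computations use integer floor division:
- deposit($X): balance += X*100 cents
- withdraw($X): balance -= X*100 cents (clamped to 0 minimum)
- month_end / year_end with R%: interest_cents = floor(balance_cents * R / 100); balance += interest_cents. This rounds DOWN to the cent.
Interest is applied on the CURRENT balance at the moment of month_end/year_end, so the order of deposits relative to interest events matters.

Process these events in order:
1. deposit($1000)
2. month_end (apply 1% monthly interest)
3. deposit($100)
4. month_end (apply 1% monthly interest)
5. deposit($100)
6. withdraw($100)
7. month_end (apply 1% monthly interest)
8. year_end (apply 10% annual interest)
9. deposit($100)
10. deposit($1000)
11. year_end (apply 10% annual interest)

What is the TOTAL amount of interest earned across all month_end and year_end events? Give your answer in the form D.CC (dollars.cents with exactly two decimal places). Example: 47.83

Answer: 873.42

Derivation:
After 1 (deposit($1000)): balance=$3000.00 total_interest=$0.00
After 2 (month_end (apply 1% monthly interest)): balance=$3030.00 total_interest=$30.00
After 3 (deposit($100)): balance=$3130.00 total_interest=$30.00
After 4 (month_end (apply 1% monthly interest)): balance=$3161.30 total_interest=$61.30
After 5 (deposit($100)): balance=$3261.30 total_interest=$61.30
After 6 (withdraw($100)): balance=$3161.30 total_interest=$61.30
After 7 (month_end (apply 1% monthly interest)): balance=$3192.91 total_interest=$92.91
After 8 (year_end (apply 10% annual interest)): balance=$3512.20 total_interest=$412.20
After 9 (deposit($100)): balance=$3612.20 total_interest=$412.20
After 10 (deposit($1000)): balance=$4612.20 total_interest=$412.20
After 11 (year_end (apply 10% annual interest)): balance=$5073.42 total_interest=$873.42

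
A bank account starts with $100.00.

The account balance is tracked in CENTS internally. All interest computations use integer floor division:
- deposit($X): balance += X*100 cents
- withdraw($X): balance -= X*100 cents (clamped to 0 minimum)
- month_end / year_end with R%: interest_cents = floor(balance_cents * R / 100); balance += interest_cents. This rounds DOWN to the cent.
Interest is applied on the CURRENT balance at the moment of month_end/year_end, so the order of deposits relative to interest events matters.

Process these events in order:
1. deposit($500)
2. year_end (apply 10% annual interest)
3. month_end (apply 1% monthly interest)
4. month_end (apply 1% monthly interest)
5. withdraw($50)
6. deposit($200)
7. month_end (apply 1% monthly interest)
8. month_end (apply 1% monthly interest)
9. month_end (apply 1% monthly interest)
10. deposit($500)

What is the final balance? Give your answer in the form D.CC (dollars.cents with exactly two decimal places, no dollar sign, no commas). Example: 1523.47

Answer: 1348.19

Derivation:
After 1 (deposit($500)): balance=$600.00 total_interest=$0.00
After 2 (year_end (apply 10% annual interest)): balance=$660.00 total_interest=$60.00
After 3 (month_end (apply 1% monthly interest)): balance=$666.60 total_interest=$66.60
After 4 (month_end (apply 1% monthly interest)): balance=$673.26 total_interest=$73.26
After 5 (withdraw($50)): balance=$623.26 total_interest=$73.26
After 6 (deposit($200)): balance=$823.26 total_interest=$73.26
After 7 (month_end (apply 1% monthly interest)): balance=$831.49 total_interest=$81.49
After 8 (month_end (apply 1% monthly interest)): balance=$839.80 total_interest=$89.80
After 9 (month_end (apply 1% monthly interest)): balance=$848.19 total_interest=$98.19
After 10 (deposit($500)): balance=$1348.19 total_interest=$98.19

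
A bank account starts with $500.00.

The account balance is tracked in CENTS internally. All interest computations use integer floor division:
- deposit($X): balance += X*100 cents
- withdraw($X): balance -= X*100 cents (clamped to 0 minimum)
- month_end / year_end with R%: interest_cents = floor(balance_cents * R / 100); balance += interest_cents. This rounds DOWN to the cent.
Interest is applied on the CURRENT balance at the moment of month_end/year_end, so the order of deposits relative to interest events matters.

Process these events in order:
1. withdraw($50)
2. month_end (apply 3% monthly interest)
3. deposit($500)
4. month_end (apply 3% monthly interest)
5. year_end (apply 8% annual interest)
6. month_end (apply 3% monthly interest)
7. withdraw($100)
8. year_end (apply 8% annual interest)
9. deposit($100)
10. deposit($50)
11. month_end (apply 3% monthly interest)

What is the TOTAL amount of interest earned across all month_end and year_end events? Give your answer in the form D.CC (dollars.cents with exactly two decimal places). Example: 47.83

Answer: 271.27

Derivation:
After 1 (withdraw($50)): balance=$450.00 total_interest=$0.00
After 2 (month_end (apply 3% monthly interest)): balance=$463.50 total_interest=$13.50
After 3 (deposit($500)): balance=$963.50 total_interest=$13.50
After 4 (month_end (apply 3% monthly interest)): balance=$992.40 total_interest=$42.40
After 5 (year_end (apply 8% annual interest)): balance=$1071.79 total_interest=$121.79
After 6 (month_end (apply 3% monthly interest)): balance=$1103.94 total_interest=$153.94
After 7 (withdraw($100)): balance=$1003.94 total_interest=$153.94
After 8 (year_end (apply 8% annual interest)): balance=$1084.25 total_interest=$234.25
After 9 (deposit($100)): balance=$1184.25 total_interest=$234.25
After 10 (deposit($50)): balance=$1234.25 total_interest=$234.25
After 11 (month_end (apply 3% monthly interest)): balance=$1271.27 total_interest=$271.27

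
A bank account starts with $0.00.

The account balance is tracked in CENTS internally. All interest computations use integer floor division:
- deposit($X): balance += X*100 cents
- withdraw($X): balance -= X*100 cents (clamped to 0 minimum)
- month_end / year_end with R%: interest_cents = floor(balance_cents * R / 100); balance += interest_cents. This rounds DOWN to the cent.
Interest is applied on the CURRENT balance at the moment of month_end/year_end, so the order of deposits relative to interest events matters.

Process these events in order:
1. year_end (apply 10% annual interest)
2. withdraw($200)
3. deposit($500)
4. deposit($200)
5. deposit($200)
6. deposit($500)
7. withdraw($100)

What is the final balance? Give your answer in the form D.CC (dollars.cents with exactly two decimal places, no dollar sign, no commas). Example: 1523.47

After 1 (year_end (apply 10% annual interest)): balance=$0.00 total_interest=$0.00
After 2 (withdraw($200)): balance=$0.00 total_interest=$0.00
After 3 (deposit($500)): balance=$500.00 total_interest=$0.00
After 4 (deposit($200)): balance=$700.00 total_interest=$0.00
After 5 (deposit($200)): balance=$900.00 total_interest=$0.00
After 6 (deposit($500)): balance=$1400.00 total_interest=$0.00
After 7 (withdraw($100)): balance=$1300.00 total_interest=$0.00

Answer: 1300.00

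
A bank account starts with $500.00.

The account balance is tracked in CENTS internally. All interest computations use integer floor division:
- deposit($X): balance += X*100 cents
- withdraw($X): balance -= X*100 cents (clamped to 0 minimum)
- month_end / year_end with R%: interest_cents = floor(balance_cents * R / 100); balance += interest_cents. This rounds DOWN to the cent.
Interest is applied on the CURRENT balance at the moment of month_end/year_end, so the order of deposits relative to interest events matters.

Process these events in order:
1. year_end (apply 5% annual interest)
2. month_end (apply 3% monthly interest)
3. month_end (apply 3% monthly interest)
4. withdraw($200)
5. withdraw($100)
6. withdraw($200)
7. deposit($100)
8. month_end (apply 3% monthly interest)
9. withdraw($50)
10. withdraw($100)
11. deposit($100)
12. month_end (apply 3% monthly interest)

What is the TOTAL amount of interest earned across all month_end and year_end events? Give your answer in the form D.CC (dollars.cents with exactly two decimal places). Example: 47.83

After 1 (year_end (apply 5% annual interest)): balance=$525.00 total_interest=$25.00
After 2 (month_end (apply 3% monthly interest)): balance=$540.75 total_interest=$40.75
After 3 (month_end (apply 3% monthly interest)): balance=$556.97 total_interest=$56.97
After 4 (withdraw($200)): balance=$356.97 total_interest=$56.97
After 5 (withdraw($100)): balance=$256.97 total_interest=$56.97
After 6 (withdraw($200)): balance=$56.97 total_interest=$56.97
After 7 (deposit($100)): balance=$156.97 total_interest=$56.97
After 8 (month_end (apply 3% monthly interest)): balance=$161.67 total_interest=$61.67
After 9 (withdraw($50)): balance=$111.67 total_interest=$61.67
After 10 (withdraw($100)): balance=$11.67 total_interest=$61.67
After 11 (deposit($100)): balance=$111.67 total_interest=$61.67
After 12 (month_end (apply 3% monthly interest)): balance=$115.02 total_interest=$65.02

Answer: 65.02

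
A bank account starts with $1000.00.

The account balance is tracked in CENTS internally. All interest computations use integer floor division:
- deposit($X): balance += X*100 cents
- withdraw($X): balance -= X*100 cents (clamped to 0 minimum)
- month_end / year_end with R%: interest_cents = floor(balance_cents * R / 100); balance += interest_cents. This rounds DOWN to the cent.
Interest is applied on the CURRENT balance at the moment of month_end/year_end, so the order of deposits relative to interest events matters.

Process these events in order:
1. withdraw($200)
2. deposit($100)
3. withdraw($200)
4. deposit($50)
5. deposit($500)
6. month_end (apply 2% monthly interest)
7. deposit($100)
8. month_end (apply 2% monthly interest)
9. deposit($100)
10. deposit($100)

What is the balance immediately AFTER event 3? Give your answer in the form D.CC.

After 1 (withdraw($200)): balance=$800.00 total_interest=$0.00
After 2 (deposit($100)): balance=$900.00 total_interest=$0.00
After 3 (withdraw($200)): balance=$700.00 total_interest=$0.00

Answer: 700.00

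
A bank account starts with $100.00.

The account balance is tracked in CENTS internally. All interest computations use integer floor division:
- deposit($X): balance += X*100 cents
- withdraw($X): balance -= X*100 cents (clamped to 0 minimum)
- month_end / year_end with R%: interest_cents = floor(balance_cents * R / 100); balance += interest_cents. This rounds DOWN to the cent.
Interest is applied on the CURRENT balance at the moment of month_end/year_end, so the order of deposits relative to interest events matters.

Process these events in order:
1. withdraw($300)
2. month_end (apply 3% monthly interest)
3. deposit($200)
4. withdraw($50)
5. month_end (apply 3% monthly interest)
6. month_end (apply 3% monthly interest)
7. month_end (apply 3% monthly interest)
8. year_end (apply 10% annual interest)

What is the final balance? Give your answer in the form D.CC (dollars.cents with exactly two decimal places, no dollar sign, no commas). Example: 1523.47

After 1 (withdraw($300)): balance=$0.00 total_interest=$0.00
After 2 (month_end (apply 3% monthly interest)): balance=$0.00 total_interest=$0.00
After 3 (deposit($200)): balance=$200.00 total_interest=$0.00
After 4 (withdraw($50)): balance=$150.00 total_interest=$0.00
After 5 (month_end (apply 3% monthly interest)): balance=$154.50 total_interest=$4.50
After 6 (month_end (apply 3% monthly interest)): balance=$159.13 total_interest=$9.13
After 7 (month_end (apply 3% monthly interest)): balance=$163.90 total_interest=$13.90
After 8 (year_end (apply 10% annual interest)): balance=$180.29 total_interest=$30.29

Answer: 180.29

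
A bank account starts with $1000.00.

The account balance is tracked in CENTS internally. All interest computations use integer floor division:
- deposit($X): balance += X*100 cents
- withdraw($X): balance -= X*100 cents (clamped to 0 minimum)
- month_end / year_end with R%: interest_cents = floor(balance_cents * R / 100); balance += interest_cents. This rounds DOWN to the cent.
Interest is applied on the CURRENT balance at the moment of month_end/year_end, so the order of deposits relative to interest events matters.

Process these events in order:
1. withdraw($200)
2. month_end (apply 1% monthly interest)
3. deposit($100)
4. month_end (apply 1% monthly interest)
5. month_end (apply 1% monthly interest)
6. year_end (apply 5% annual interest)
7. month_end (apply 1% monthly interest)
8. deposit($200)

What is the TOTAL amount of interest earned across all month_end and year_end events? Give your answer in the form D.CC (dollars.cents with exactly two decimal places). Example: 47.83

After 1 (withdraw($200)): balance=$800.00 total_interest=$0.00
After 2 (month_end (apply 1% monthly interest)): balance=$808.00 total_interest=$8.00
After 3 (deposit($100)): balance=$908.00 total_interest=$8.00
After 4 (month_end (apply 1% monthly interest)): balance=$917.08 total_interest=$17.08
After 5 (month_end (apply 1% monthly interest)): balance=$926.25 total_interest=$26.25
After 6 (year_end (apply 5% annual interest)): balance=$972.56 total_interest=$72.56
After 7 (month_end (apply 1% monthly interest)): balance=$982.28 total_interest=$82.28
After 8 (deposit($200)): balance=$1182.28 total_interest=$82.28

Answer: 82.28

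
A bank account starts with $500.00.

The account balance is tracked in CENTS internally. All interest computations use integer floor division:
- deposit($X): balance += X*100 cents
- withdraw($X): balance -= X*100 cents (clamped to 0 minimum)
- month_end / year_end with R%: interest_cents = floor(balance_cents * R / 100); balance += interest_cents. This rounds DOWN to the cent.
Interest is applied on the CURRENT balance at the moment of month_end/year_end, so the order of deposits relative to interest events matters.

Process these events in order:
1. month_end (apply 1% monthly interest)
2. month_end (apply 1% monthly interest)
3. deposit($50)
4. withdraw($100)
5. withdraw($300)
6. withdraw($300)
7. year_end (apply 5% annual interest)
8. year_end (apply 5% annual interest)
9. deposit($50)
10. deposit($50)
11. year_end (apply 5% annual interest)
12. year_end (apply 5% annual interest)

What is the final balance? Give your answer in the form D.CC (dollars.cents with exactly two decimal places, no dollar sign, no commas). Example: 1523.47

After 1 (month_end (apply 1% monthly interest)): balance=$505.00 total_interest=$5.00
After 2 (month_end (apply 1% monthly interest)): balance=$510.05 total_interest=$10.05
After 3 (deposit($50)): balance=$560.05 total_interest=$10.05
After 4 (withdraw($100)): balance=$460.05 total_interest=$10.05
After 5 (withdraw($300)): balance=$160.05 total_interest=$10.05
After 6 (withdraw($300)): balance=$0.00 total_interest=$10.05
After 7 (year_end (apply 5% annual interest)): balance=$0.00 total_interest=$10.05
After 8 (year_end (apply 5% annual interest)): balance=$0.00 total_interest=$10.05
After 9 (deposit($50)): balance=$50.00 total_interest=$10.05
After 10 (deposit($50)): balance=$100.00 total_interest=$10.05
After 11 (year_end (apply 5% annual interest)): balance=$105.00 total_interest=$15.05
After 12 (year_end (apply 5% annual interest)): balance=$110.25 total_interest=$20.30

Answer: 110.25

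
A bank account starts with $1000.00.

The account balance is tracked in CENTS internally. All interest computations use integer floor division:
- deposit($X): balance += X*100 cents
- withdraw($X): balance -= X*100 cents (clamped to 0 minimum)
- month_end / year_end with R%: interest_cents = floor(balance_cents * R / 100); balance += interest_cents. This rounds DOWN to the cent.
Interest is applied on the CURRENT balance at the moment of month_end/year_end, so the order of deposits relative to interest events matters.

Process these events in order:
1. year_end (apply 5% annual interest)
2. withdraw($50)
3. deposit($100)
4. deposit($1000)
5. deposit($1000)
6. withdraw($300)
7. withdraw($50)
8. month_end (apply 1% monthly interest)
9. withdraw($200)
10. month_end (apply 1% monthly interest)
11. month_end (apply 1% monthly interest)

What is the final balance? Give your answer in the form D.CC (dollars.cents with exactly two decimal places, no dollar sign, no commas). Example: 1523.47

After 1 (year_end (apply 5% annual interest)): balance=$1050.00 total_interest=$50.00
After 2 (withdraw($50)): balance=$1000.00 total_interest=$50.00
After 3 (deposit($100)): balance=$1100.00 total_interest=$50.00
After 4 (deposit($1000)): balance=$2100.00 total_interest=$50.00
After 5 (deposit($1000)): balance=$3100.00 total_interest=$50.00
After 6 (withdraw($300)): balance=$2800.00 total_interest=$50.00
After 7 (withdraw($50)): balance=$2750.00 total_interest=$50.00
After 8 (month_end (apply 1% monthly interest)): balance=$2777.50 total_interest=$77.50
After 9 (withdraw($200)): balance=$2577.50 total_interest=$77.50
After 10 (month_end (apply 1% monthly interest)): balance=$2603.27 total_interest=$103.27
After 11 (month_end (apply 1% monthly interest)): balance=$2629.30 total_interest=$129.30

Answer: 2629.30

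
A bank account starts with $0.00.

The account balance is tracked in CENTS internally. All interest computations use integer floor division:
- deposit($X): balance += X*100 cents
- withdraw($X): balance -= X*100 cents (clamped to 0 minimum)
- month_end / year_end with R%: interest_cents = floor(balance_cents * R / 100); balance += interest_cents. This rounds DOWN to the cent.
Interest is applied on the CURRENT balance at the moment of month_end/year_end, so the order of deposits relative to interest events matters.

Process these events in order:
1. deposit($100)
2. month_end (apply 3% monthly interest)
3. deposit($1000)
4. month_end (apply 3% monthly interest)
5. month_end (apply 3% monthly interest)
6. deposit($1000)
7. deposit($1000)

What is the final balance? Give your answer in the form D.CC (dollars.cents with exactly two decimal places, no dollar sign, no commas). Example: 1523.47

After 1 (deposit($100)): balance=$100.00 total_interest=$0.00
After 2 (month_end (apply 3% monthly interest)): balance=$103.00 total_interest=$3.00
After 3 (deposit($1000)): balance=$1103.00 total_interest=$3.00
After 4 (month_end (apply 3% monthly interest)): balance=$1136.09 total_interest=$36.09
After 5 (month_end (apply 3% monthly interest)): balance=$1170.17 total_interest=$70.17
After 6 (deposit($1000)): balance=$2170.17 total_interest=$70.17
After 7 (deposit($1000)): balance=$3170.17 total_interest=$70.17

Answer: 3170.17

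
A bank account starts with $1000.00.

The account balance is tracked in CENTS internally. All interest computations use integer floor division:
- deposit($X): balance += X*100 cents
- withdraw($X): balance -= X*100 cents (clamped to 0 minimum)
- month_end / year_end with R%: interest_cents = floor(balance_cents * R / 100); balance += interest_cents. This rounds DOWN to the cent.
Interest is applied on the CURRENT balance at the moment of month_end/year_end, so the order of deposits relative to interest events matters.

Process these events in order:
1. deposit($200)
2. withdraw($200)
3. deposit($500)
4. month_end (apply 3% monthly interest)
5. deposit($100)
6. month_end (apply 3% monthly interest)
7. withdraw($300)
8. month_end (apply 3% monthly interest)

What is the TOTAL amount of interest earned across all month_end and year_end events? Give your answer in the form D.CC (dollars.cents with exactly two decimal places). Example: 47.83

Answer: 136.18

Derivation:
After 1 (deposit($200)): balance=$1200.00 total_interest=$0.00
After 2 (withdraw($200)): balance=$1000.00 total_interest=$0.00
After 3 (deposit($500)): balance=$1500.00 total_interest=$0.00
After 4 (month_end (apply 3% monthly interest)): balance=$1545.00 total_interest=$45.00
After 5 (deposit($100)): balance=$1645.00 total_interest=$45.00
After 6 (month_end (apply 3% monthly interest)): balance=$1694.35 total_interest=$94.35
After 7 (withdraw($300)): balance=$1394.35 total_interest=$94.35
After 8 (month_end (apply 3% monthly interest)): balance=$1436.18 total_interest=$136.18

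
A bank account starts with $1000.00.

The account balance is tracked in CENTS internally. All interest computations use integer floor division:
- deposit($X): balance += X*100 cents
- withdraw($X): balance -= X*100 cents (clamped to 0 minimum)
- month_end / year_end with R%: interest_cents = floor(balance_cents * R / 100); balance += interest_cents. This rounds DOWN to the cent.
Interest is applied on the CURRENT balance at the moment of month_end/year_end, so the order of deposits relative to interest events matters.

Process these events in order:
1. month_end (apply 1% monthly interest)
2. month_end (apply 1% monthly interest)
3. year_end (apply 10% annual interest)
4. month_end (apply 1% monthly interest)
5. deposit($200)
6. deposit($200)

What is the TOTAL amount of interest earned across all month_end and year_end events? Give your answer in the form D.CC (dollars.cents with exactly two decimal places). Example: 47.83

Answer: 133.33

Derivation:
After 1 (month_end (apply 1% monthly interest)): balance=$1010.00 total_interest=$10.00
After 2 (month_end (apply 1% monthly interest)): balance=$1020.10 total_interest=$20.10
After 3 (year_end (apply 10% annual interest)): balance=$1122.11 total_interest=$122.11
After 4 (month_end (apply 1% monthly interest)): balance=$1133.33 total_interest=$133.33
After 5 (deposit($200)): balance=$1333.33 total_interest=$133.33
After 6 (deposit($200)): balance=$1533.33 total_interest=$133.33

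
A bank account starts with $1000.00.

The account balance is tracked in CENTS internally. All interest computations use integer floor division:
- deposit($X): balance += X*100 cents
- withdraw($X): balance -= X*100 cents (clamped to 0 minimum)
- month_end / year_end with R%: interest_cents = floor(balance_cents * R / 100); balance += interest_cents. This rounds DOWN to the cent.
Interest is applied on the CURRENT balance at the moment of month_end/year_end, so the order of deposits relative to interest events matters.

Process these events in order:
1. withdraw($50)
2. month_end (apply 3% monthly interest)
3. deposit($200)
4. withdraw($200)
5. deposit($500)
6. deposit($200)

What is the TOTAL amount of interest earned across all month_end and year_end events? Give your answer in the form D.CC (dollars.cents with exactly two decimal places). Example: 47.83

Answer: 28.50

Derivation:
After 1 (withdraw($50)): balance=$950.00 total_interest=$0.00
After 2 (month_end (apply 3% monthly interest)): balance=$978.50 total_interest=$28.50
After 3 (deposit($200)): balance=$1178.50 total_interest=$28.50
After 4 (withdraw($200)): balance=$978.50 total_interest=$28.50
After 5 (deposit($500)): balance=$1478.50 total_interest=$28.50
After 6 (deposit($200)): balance=$1678.50 total_interest=$28.50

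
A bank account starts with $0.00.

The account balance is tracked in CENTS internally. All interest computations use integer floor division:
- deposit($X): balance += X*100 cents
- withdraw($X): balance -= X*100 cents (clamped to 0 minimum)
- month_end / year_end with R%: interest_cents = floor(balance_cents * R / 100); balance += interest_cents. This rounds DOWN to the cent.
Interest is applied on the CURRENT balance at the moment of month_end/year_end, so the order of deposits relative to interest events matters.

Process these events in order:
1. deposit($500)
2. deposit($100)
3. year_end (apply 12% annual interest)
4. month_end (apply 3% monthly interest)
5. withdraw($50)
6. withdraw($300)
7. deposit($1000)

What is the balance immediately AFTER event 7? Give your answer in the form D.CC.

Answer: 1342.16

Derivation:
After 1 (deposit($500)): balance=$500.00 total_interest=$0.00
After 2 (deposit($100)): balance=$600.00 total_interest=$0.00
After 3 (year_end (apply 12% annual interest)): balance=$672.00 total_interest=$72.00
After 4 (month_end (apply 3% monthly interest)): balance=$692.16 total_interest=$92.16
After 5 (withdraw($50)): balance=$642.16 total_interest=$92.16
After 6 (withdraw($300)): balance=$342.16 total_interest=$92.16
After 7 (deposit($1000)): balance=$1342.16 total_interest=$92.16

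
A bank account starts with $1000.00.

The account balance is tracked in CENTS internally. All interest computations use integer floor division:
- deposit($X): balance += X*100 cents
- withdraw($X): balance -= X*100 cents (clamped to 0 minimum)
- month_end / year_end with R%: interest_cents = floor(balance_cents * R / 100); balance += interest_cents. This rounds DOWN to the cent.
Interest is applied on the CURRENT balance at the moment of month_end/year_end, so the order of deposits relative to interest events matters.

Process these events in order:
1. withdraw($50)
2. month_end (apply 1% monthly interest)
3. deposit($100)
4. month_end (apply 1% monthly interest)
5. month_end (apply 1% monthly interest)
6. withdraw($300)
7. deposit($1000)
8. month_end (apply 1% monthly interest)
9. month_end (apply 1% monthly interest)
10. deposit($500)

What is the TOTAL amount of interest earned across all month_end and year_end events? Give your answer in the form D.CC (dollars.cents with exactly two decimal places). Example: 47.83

After 1 (withdraw($50)): balance=$950.00 total_interest=$0.00
After 2 (month_end (apply 1% monthly interest)): balance=$959.50 total_interest=$9.50
After 3 (deposit($100)): balance=$1059.50 total_interest=$9.50
After 4 (month_end (apply 1% monthly interest)): balance=$1070.09 total_interest=$20.09
After 5 (month_end (apply 1% monthly interest)): balance=$1080.79 total_interest=$30.79
After 6 (withdraw($300)): balance=$780.79 total_interest=$30.79
After 7 (deposit($1000)): balance=$1780.79 total_interest=$30.79
After 8 (month_end (apply 1% monthly interest)): balance=$1798.59 total_interest=$48.59
After 9 (month_end (apply 1% monthly interest)): balance=$1816.57 total_interest=$66.57
After 10 (deposit($500)): balance=$2316.57 total_interest=$66.57

Answer: 66.57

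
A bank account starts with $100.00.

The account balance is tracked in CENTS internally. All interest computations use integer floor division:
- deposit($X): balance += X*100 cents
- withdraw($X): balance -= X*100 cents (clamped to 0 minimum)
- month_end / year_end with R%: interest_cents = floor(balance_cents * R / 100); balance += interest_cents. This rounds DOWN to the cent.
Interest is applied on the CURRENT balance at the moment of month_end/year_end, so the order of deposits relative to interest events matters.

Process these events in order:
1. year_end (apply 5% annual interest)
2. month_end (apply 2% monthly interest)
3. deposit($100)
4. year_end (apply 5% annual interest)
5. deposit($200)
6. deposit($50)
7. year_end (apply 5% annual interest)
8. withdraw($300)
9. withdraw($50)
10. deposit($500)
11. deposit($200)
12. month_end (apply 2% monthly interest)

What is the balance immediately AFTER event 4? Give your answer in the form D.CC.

Answer: 217.45

Derivation:
After 1 (year_end (apply 5% annual interest)): balance=$105.00 total_interest=$5.00
After 2 (month_end (apply 2% monthly interest)): balance=$107.10 total_interest=$7.10
After 3 (deposit($100)): balance=$207.10 total_interest=$7.10
After 4 (year_end (apply 5% annual interest)): balance=$217.45 total_interest=$17.45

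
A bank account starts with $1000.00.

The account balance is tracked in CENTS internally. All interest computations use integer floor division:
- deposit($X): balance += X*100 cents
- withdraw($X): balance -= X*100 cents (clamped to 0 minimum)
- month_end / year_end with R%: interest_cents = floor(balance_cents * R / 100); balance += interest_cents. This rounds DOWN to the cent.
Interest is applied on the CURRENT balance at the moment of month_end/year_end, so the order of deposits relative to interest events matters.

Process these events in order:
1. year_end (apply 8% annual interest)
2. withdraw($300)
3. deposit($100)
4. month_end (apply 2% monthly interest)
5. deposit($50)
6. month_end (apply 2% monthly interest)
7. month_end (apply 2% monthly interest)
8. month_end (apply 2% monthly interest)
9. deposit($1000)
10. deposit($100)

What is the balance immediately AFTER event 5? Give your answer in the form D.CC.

After 1 (year_end (apply 8% annual interest)): balance=$1080.00 total_interest=$80.00
After 2 (withdraw($300)): balance=$780.00 total_interest=$80.00
After 3 (deposit($100)): balance=$880.00 total_interest=$80.00
After 4 (month_end (apply 2% monthly interest)): balance=$897.60 total_interest=$97.60
After 5 (deposit($50)): balance=$947.60 total_interest=$97.60

Answer: 947.60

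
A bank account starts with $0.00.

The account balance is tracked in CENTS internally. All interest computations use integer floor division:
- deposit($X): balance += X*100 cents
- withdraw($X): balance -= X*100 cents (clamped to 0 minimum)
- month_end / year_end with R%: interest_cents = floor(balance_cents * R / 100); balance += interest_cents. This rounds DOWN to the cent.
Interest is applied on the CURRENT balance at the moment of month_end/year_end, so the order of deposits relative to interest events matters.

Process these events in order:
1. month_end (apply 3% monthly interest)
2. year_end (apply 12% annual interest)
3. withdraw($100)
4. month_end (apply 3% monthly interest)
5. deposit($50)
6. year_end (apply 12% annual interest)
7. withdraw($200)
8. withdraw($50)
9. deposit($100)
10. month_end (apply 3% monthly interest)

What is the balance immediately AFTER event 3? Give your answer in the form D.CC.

Answer: 0.00

Derivation:
After 1 (month_end (apply 3% monthly interest)): balance=$0.00 total_interest=$0.00
After 2 (year_end (apply 12% annual interest)): balance=$0.00 total_interest=$0.00
After 3 (withdraw($100)): balance=$0.00 total_interest=$0.00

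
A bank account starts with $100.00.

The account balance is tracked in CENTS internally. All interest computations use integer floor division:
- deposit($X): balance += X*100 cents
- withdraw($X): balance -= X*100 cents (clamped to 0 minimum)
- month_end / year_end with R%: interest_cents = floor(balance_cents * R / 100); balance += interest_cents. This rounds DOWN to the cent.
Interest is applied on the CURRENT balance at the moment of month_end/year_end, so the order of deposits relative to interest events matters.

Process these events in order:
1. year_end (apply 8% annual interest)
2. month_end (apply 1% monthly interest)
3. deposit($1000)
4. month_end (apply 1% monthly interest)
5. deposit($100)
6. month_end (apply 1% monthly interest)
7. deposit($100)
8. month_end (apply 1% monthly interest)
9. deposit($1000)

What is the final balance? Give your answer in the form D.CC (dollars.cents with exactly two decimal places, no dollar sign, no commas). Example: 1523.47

Answer: 2345.69

Derivation:
After 1 (year_end (apply 8% annual interest)): balance=$108.00 total_interest=$8.00
After 2 (month_end (apply 1% monthly interest)): balance=$109.08 total_interest=$9.08
After 3 (deposit($1000)): balance=$1109.08 total_interest=$9.08
After 4 (month_end (apply 1% monthly interest)): balance=$1120.17 total_interest=$20.17
After 5 (deposit($100)): balance=$1220.17 total_interest=$20.17
After 6 (month_end (apply 1% monthly interest)): balance=$1232.37 total_interest=$32.37
After 7 (deposit($100)): balance=$1332.37 total_interest=$32.37
After 8 (month_end (apply 1% monthly interest)): balance=$1345.69 total_interest=$45.69
After 9 (deposit($1000)): balance=$2345.69 total_interest=$45.69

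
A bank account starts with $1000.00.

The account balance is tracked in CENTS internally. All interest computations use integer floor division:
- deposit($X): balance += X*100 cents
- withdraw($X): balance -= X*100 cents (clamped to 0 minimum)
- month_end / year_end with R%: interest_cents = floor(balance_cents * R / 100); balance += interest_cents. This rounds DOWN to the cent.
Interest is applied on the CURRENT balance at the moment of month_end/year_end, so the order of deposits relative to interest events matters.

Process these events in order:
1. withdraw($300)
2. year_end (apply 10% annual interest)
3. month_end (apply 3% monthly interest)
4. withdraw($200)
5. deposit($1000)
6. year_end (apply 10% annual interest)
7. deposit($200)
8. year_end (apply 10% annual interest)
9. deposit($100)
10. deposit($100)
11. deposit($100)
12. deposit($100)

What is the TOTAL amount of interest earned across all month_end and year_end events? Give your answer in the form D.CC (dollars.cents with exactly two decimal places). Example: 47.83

Answer: 447.65

Derivation:
After 1 (withdraw($300)): balance=$700.00 total_interest=$0.00
After 2 (year_end (apply 10% annual interest)): balance=$770.00 total_interest=$70.00
After 3 (month_end (apply 3% monthly interest)): balance=$793.10 total_interest=$93.10
After 4 (withdraw($200)): balance=$593.10 total_interest=$93.10
After 5 (deposit($1000)): balance=$1593.10 total_interest=$93.10
After 6 (year_end (apply 10% annual interest)): balance=$1752.41 total_interest=$252.41
After 7 (deposit($200)): balance=$1952.41 total_interest=$252.41
After 8 (year_end (apply 10% annual interest)): balance=$2147.65 total_interest=$447.65
After 9 (deposit($100)): balance=$2247.65 total_interest=$447.65
After 10 (deposit($100)): balance=$2347.65 total_interest=$447.65
After 11 (deposit($100)): balance=$2447.65 total_interest=$447.65
After 12 (deposit($100)): balance=$2547.65 total_interest=$447.65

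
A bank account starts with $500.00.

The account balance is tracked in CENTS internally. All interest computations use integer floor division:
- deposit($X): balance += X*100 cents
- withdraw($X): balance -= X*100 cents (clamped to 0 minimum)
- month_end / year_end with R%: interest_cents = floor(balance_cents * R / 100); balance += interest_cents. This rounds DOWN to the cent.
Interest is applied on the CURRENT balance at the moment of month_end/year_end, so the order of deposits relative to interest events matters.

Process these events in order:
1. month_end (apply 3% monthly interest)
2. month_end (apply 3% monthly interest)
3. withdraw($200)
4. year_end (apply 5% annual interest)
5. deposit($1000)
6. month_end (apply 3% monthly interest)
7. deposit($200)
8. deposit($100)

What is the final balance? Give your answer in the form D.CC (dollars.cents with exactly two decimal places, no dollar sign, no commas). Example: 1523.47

Answer: 1687.37

Derivation:
After 1 (month_end (apply 3% monthly interest)): balance=$515.00 total_interest=$15.00
After 2 (month_end (apply 3% monthly interest)): balance=$530.45 total_interest=$30.45
After 3 (withdraw($200)): balance=$330.45 total_interest=$30.45
After 4 (year_end (apply 5% annual interest)): balance=$346.97 total_interest=$46.97
After 5 (deposit($1000)): balance=$1346.97 total_interest=$46.97
After 6 (month_end (apply 3% monthly interest)): balance=$1387.37 total_interest=$87.37
After 7 (deposit($200)): balance=$1587.37 total_interest=$87.37
After 8 (deposit($100)): balance=$1687.37 total_interest=$87.37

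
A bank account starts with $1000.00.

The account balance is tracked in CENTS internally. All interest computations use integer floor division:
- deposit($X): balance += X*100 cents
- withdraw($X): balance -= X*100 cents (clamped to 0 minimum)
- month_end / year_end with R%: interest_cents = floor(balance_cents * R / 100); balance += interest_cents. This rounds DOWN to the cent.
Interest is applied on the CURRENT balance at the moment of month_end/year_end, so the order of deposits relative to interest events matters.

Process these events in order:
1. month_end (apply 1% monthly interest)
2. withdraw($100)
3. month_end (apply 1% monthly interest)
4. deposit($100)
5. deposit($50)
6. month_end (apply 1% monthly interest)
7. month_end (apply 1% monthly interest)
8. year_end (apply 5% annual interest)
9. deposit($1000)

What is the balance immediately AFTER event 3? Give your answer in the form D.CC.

Answer: 919.10

Derivation:
After 1 (month_end (apply 1% monthly interest)): balance=$1010.00 total_interest=$10.00
After 2 (withdraw($100)): balance=$910.00 total_interest=$10.00
After 3 (month_end (apply 1% monthly interest)): balance=$919.10 total_interest=$19.10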